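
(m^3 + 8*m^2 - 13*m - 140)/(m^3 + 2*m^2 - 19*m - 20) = (m + 7)/(m + 1)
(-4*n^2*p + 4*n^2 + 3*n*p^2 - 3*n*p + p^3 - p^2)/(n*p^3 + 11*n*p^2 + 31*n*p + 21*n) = (-4*n^2*p + 4*n^2 + 3*n*p^2 - 3*n*p + p^3 - p^2)/(n*(p^3 + 11*p^2 + 31*p + 21))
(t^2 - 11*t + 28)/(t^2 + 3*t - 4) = (t^2 - 11*t + 28)/(t^2 + 3*t - 4)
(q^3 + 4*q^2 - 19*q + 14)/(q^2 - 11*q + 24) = (q^3 + 4*q^2 - 19*q + 14)/(q^2 - 11*q + 24)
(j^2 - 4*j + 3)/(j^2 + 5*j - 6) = (j - 3)/(j + 6)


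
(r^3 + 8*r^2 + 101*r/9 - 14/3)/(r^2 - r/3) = r + 25/3 + 14/r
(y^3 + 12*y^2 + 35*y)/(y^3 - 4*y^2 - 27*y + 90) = y*(y + 7)/(y^2 - 9*y + 18)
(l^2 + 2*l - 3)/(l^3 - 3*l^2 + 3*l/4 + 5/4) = 4*(l + 3)/(4*l^2 - 8*l - 5)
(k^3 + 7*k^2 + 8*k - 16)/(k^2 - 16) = (k^2 + 3*k - 4)/(k - 4)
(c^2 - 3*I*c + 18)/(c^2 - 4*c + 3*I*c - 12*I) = (c - 6*I)/(c - 4)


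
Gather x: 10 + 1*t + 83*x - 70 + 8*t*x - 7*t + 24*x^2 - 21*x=-6*t + 24*x^2 + x*(8*t + 62) - 60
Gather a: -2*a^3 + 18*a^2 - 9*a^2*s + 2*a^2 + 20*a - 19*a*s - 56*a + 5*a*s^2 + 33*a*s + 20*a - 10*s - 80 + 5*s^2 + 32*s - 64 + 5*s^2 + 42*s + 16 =-2*a^3 + a^2*(20 - 9*s) + a*(5*s^2 + 14*s - 16) + 10*s^2 + 64*s - 128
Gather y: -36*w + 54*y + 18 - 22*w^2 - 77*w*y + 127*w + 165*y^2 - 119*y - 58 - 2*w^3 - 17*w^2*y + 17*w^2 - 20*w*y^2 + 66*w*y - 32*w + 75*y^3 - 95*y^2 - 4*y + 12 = -2*w^3 - 5*w^2 + 59*w + 75*y^3 + y^2*(70 - 20*w) + y*(-17*w^2 - 11*w - 69) - 28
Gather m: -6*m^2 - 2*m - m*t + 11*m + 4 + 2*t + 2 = -6*m^2 + m*(9 - t) + 2*t + 6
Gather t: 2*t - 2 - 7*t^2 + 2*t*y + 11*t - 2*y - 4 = -7*t^2 + t*(2*y + 13) - 2*y - 6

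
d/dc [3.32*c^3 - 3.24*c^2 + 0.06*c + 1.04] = 9.96*c^2 - 6.48*c + 0.06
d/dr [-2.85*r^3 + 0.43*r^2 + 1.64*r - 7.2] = -8.55*r^2 + 0.86*r + 1.64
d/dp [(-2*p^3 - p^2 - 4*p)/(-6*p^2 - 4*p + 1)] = 2*(6*p^4 + 8*p^3 - 13*p^2 - p - 2)/(36*p^4 + 48*p^3 + 4*p^2 - 8*p + 1)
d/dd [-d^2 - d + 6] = -2*d - 1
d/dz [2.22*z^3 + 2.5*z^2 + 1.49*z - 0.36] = 6.66*z^2 + 5.0*z + 1.49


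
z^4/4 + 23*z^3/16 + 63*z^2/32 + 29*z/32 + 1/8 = (z/4 + 1)*(z + 1/4)*(z + 1/2)*(z + 1)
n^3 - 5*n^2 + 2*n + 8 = (n - 4)*(n - 2)*(n + 1)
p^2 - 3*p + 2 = (p - 2)*(p - 1)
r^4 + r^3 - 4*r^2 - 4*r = r*(r - 2)*(r + 1)*(r + 2)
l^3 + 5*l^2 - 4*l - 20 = (l - 2)*(l + 2)*(l + 5)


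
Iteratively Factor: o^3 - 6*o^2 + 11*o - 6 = (o - 2)*(o^2 - 4*o + 3) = (o - 3)*(o - 2)*(o - 1)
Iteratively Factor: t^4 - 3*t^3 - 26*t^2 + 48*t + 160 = (t + 4)*(t^3 - 7*t^2 + 2*t + 40) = (t - 4)*(t + 4)*(t^2 - 3*t - 10) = (t - 5)*(t - 4)*(t + 4)*(t + 2)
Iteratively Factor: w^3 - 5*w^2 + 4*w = (w - 4)*(w^2 - w) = (w - 4)*(w - 1)*(w)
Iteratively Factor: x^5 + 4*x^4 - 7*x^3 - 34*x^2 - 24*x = (x + 2)*(x^4 + 2*x^3 - 11*x^2 - 12*x) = x*(x + 2)*(x^3 + 2*x^2 - 11*x - 12) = x*(x - 3)*(x + 2)*(x^2 + 5*x + 4) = x*(x - 3)*(x + 2)*(x + 4)*(x + 1)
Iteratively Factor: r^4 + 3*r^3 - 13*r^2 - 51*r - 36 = (r - 4)*(r^3 + 7*r^2 + 15*r + 9) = (r - 4)*(r + 3)*(r^2 + 4*r + 3) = (r - 4)*(r + 1)*(r + 3)*(r + 3)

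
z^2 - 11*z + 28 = (z - 7)*(z - 4)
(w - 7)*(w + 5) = w^2 - 2*w - 35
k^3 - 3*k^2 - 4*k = k*(k - 4)*(k + 1)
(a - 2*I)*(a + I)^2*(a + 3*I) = a^4 + 3*I*a^3 + 3*a^2 + 11*I*a - 6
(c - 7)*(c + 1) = c^2 - 6*c - 7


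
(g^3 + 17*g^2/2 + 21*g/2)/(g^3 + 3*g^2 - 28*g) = (g + 3/2)/(g - 4)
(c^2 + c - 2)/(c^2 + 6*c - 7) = (c + 2)/(c + 7)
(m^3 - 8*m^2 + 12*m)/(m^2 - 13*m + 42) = m*(m - 2)/(m - 7)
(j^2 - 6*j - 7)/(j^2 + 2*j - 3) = (j^2 - 6*j - 7)/(j^2 + 2*j - 3)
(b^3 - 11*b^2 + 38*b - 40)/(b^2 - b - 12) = (b^2 - 7*b + 10)/(b + 3)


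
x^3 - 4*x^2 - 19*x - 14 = (x - 7)*(x + 1)*(x + 2)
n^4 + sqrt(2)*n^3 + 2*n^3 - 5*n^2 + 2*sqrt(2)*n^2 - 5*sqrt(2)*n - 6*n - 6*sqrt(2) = (n - 2)*(n + 1)*(n + 3)*(n + sqrt(2))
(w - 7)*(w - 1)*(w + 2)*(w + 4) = w^4 - 2*w^3 - 33*w^2 - 22*w + 56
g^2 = g^2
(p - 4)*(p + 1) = p^2 - 3*p - 4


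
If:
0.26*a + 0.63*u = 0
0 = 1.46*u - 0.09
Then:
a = -0.15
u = 0.06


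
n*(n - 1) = n^2 - n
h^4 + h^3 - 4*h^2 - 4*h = h*(h - 2)*(h + 1)*(h + 2)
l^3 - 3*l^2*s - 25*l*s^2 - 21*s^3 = (l - 7*s)*(l + s)*(l + 3*s)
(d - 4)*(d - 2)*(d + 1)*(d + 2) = d^4 - 3*d^3 - 8*d^2 + 12*d + 16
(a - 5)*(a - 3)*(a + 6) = a^3 - 2*a^2 - 33*a + 90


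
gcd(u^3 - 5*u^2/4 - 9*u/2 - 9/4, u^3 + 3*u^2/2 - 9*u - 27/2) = u - 3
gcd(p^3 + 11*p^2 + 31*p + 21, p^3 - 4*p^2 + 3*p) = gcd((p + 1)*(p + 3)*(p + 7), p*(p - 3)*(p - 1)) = 1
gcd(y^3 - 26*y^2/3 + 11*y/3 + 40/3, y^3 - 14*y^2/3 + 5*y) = y - 5/3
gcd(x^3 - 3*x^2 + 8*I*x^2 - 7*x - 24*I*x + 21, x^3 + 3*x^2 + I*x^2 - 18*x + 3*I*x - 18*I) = x^2 + x*(-3 + I) - 3*I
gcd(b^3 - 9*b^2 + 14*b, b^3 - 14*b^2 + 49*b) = b^2 - 7*b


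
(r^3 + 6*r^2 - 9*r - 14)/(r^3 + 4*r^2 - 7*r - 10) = (r + 7)/(r + 5)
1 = 1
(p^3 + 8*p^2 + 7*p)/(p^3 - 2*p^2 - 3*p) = (p + 7)/(p - 3)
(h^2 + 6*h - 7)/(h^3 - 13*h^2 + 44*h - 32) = (h + 7)/(h^2 - 12*h + 32)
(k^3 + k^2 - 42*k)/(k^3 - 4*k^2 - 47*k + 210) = k/(k - 5)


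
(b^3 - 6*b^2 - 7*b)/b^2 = b - 6 - 7/b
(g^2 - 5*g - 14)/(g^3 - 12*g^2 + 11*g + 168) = (g + 2)/(g^2 - 5*g - 24)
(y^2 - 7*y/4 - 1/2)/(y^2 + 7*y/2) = (4*y^2 - 7*y - 2)/(2*y*(2*y + 7))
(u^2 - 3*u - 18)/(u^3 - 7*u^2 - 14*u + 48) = (u - 6)/(u^2 - 10*u + 16)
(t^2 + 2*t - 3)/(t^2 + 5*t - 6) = (t + 3)/(t + 6)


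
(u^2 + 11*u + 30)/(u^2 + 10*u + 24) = (u + 5)/(u + 4)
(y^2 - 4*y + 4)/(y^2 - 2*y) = (y - 2)/y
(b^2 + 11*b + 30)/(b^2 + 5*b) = (b + 6)/b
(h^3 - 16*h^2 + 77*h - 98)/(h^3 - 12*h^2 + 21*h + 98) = (h - 2)/(h + 2)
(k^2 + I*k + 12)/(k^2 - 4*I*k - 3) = (k + 4*I)/(k - I)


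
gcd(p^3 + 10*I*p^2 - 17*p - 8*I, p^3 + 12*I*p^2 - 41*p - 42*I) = 1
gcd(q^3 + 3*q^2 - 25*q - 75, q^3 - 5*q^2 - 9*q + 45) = q^2 - 2*q - 15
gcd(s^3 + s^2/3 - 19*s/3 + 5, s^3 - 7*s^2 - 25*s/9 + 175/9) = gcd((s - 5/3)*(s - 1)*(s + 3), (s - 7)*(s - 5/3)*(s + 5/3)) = s - 5/3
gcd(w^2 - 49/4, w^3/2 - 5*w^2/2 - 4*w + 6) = 1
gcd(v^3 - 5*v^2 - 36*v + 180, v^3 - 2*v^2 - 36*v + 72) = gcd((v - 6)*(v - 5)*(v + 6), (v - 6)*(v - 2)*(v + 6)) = v^2 - 36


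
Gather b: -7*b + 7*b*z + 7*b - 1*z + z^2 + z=7*b*z + z^2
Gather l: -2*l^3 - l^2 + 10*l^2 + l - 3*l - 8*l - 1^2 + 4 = -2*l^3 + 9*l^2 - 10*l + 3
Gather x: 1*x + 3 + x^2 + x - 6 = x^2 + 2*x - 3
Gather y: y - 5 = y - 5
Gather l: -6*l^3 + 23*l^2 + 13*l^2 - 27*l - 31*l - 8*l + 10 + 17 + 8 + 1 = -6*l^3 + 36*l^2 - 66*l + 36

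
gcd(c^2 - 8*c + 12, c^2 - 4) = c - 2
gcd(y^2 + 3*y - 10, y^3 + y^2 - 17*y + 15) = y + 5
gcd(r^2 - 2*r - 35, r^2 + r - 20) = r + 5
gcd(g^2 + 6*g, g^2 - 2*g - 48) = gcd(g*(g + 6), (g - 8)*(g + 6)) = g + 6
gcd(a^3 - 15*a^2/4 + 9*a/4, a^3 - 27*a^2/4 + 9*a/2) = a^2 - 3*a/4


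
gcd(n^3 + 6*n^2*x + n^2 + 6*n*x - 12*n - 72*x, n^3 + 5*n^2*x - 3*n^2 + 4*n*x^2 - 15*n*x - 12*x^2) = n - 3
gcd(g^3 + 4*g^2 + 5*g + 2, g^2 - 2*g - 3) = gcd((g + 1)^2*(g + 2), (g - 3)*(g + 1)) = g + 1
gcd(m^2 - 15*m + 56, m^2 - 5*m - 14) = m - 7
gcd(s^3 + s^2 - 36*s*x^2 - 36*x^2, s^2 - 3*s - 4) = s + 1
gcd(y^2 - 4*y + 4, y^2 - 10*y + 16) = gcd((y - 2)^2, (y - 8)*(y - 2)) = y - 2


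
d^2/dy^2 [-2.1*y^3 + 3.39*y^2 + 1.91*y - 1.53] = 6.78 - 12.6*y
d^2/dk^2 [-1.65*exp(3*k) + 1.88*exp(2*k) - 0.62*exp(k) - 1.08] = (-14.85*exp(2*k) + 7.52*exp(k) - 0.62)*exp(k)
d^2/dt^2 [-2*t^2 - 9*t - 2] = -4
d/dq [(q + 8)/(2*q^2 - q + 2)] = (2*q^2 - q - (q + 8)*(4*q - 1) + 2)/(2*q^2 - q + 2)^2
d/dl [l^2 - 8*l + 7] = 2*l - 8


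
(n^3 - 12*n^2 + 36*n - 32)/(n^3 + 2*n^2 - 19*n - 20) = (n^3 - 12*n^2 + 36*n - 32)/(n^3 + 2*n^2 - 19*n - 20)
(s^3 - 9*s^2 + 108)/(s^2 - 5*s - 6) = (s^2 - 3*s - 18)/(s + 1)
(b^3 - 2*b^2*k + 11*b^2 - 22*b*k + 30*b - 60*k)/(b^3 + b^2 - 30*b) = (b^2 - 2*b*k + 5*b - 10*k)/(b*(b - 5))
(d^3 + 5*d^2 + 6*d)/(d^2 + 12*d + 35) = d*(d^2 + 5*d + 6)/(d^2 + 12*d + 35)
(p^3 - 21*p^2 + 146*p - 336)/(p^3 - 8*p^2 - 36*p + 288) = (p - 7)/(p + 6)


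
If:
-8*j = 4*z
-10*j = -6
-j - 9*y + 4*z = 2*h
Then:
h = -9*y/2 - 27/10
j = 3/5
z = -6/5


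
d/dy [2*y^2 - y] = 4*y - 1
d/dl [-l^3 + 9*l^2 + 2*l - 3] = -3*l^2 + 18*l + 2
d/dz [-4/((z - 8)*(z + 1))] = 4*(2*z - 7)/((z - 8)^2*(z + 1)^2)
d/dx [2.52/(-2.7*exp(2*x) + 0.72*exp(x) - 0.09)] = (13.608*exp(x) - 1.8144)*exp(x)/(2.7*exp(2*x) - 0.72*exp(x) + 0.09)^2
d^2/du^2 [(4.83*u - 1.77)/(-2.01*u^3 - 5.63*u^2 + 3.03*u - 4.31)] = (-117.082098*u^5 - 242.13465*u^4 - 44.5467360000001*u^3 + 774.055368*u^2 + 430.040754*u - 179.551614)/(8.120601*u^9 + 68.237289*u^8 + 154.407798*u^7 + 24.961706*u^6 + 59.8755239999999*u^5 + 407.41116*u^4 - 356.947398*u^3 + 432.459366*u^2 - 168.856749*u + 80.062991)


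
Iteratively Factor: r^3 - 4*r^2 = (r)*(r^2 - 4*r) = r*(r - 4)*(r)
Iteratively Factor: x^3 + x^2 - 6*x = (x + 3)*(x^2 - 2*x) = x*(x + 3)*(x - 2)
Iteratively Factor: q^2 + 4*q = (q + 4)*(q)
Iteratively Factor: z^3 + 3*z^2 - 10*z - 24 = (z - 3)*(z^2 + 6*z + 8) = (z - 3)*(z + 4)*(z + 2)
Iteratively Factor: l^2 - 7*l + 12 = (l - 4)*(l - 3)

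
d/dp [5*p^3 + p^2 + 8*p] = 15*p^2 + 2*p + 8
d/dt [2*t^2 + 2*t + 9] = 4*t + 2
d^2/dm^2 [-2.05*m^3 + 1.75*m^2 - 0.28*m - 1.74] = 3.5 - 12.3*m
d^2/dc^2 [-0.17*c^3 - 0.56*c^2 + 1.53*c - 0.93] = -1.02*c - 1.12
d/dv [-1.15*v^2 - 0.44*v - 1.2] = -2.3*v - 0.44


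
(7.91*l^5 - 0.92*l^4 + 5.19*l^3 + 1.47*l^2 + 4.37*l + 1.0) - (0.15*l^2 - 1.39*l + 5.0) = 7.91*l^5 - 0.92*l^4 + 5.19*l^3 + 1.32*l^2 + 5.76*l - 4.0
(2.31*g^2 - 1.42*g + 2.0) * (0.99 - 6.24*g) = -14.4144*g^3 + 11.1477*g^2 - 13.8858*g + 1.98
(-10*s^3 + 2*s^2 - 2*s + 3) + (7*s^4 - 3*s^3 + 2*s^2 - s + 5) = 7*s^4 - 13*s^3 + 4*s^2 - 3*s + 8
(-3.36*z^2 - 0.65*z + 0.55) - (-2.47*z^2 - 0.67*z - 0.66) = -0.89*z^2 + 0.02*z + 1.21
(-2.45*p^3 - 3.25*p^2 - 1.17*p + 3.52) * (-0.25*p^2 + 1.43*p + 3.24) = 0.6125*p^5 - 2.691*p^4 - 12.293*p^3 - 13.0831*p^2 + 1.2428*p + 11.4048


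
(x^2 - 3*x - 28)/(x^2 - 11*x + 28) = (x + 4)/(x - 4)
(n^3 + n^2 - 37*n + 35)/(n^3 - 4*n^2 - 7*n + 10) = (n + 7)/(n + 2)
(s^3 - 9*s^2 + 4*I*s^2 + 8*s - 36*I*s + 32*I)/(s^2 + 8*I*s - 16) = (s^2 - 9*s + 8)/(s + 4*I)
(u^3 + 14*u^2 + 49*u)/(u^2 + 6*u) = (u^2 + 14*u + 49)/(u + 6)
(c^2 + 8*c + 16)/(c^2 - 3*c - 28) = (c + 4)/(c - 7)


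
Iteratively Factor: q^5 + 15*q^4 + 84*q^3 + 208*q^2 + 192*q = (q)*(q^4 + 15*q^3 + 84*q^2 + 208*q + 192) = q*(q + 4)*(q^3 + 11*q^2 + 40*q + 48) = q*(q + 3)*(q + 4)*(q^2 + 8*q + 16) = q*(q + 3)*(q + 4)^2*(q + 4)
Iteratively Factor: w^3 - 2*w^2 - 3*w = (w + 1)*(w^2 - 3*w) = w*(w + 1)*(w - 3)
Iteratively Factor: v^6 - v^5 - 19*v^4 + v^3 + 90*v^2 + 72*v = (v + 1)*(v^5 - 2*v^4 - 17*v^3 + 18*v^2 + 72*v) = (v + 1)*(v + 3)*(v^4 - 5*v^3 - 2*v^2 + 24*v) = (v + 1)*(v + 2)*(v + 3)*(v^3 - 7*v^2 + 12*v) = (v - 4)*(v + 1)*(v + 2)*(v + 3)*(v^2 - 3*v) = v*(v - 4)*(v + 1)*(v + 2)*(v + 3)*(v - 3)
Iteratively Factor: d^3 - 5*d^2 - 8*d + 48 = (d - 4)*(d^2 - d - 12) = (d - 4)*(d + 3)*(d - 4)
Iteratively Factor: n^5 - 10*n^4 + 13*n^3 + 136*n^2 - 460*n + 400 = (n - 5)*(n^4 - 5*n^3 - 12*n^2 + 76*n - 80) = (n - 5)*(n + 4)*(n^3 - 9*n^2 + 24*n - 20) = (n - 5)^2*(n + 4)*(n^2 - 4*n + 4) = (n - 5)^2*(n - 2)*(n + 4)*(n - 2)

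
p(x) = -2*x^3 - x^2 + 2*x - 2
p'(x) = -6*x^2 - 2*x + 2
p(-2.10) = 7.91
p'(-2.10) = -20.26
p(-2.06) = 7.12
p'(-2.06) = -19.34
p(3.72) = -111.36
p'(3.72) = -88.47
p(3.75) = -114.03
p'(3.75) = -89.88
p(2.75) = -45.66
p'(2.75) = -48.88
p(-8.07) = 967.85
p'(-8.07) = -372.61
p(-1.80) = 2.82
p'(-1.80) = -13.84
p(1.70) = -11.32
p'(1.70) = -18.74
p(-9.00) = 1357.00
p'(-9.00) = -466.00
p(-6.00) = 382.00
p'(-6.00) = -202.00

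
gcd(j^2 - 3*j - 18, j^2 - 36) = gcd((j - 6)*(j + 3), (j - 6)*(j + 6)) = j - 6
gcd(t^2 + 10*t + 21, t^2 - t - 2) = 1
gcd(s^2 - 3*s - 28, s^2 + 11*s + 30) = 1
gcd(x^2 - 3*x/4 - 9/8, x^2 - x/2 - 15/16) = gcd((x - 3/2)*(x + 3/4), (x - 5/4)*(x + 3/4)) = x + 3/4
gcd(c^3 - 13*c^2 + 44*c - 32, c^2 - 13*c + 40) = c - 8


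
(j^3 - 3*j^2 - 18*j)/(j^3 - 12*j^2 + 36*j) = (j + 3)/(j - 6)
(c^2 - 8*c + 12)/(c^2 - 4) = (c - 6)/(c + 2)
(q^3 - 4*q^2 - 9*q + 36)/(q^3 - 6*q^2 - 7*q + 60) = (q - 3)/(q - 5)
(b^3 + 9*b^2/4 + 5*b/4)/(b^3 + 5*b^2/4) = (b + 1)/b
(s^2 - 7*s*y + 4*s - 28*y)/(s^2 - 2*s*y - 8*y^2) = (-s^2 + 7*s*y - 4*s + 28*y)/(-s^2 + 2*s*y + 8*y^2)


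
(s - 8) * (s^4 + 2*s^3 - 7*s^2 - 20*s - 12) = s^5 - 6*s^4 - 23*s^3 + 36*s^2 + 148*s + 96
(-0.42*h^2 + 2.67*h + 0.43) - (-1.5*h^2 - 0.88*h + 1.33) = 1.08*h^2 + 3.55*h - 0.9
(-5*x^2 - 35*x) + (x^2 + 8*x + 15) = -4*x^2 - 27*x + 15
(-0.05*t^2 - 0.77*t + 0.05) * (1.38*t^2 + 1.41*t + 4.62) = -0.069*t^4 - 1.1331*t^3 - 1.2477*t^2 - 3.4869*t + 0.231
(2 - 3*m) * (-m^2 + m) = 3*m^3 - 5*m^2 + 2*m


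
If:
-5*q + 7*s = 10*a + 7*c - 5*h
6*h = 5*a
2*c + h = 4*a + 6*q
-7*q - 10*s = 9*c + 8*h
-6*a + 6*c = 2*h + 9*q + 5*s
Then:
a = 0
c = 0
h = 0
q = 0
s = 0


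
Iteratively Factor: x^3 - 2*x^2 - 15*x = (x)*(x^2 - 2*x - 15) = x*(x - 5)*(x + 3)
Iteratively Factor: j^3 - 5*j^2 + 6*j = (j)*(j^2 - 5*j + 6) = j*(j - 2)*(j - 3)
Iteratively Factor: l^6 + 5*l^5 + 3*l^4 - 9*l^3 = (l)*(l^5 + 5*l^4 + 3*l^3 - 9*l^2) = l*(l + 3)*(l^4 + 2*l^3 - 3*l^2) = l*(l + 3)^2*(l^3 - l^2) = l*(l - 1)*(l + 3)^2*(l^2) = l^2*(l - 1)*(l + 3)^2*(l)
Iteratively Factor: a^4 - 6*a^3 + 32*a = (a - 4)*(a^3 - 2*a^2 - 8*a) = a*(a - 4)*(a^2 - 2*a - 8) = a*(a - 4)*(a + 2)*(a - 4)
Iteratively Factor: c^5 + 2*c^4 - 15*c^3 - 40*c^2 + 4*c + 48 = (c - 1)*(c^4 + 3*c^3 - 12*c^2 - 52*c - 48) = (c - 4)*(c - 1)*(c^3 + 7*c^2 + 16*c + 12) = (c - 4)*(c - 1)*(c + 2)*(c^2 + 5*c + 6) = (c - 4)*(c - 1)*(c + 2)^2*(c + 3)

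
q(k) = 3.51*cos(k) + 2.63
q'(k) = -3.51*sin(k)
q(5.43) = 4.94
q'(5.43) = 2.64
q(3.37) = -0.79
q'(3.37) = 0.79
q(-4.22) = 0.97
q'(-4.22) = -3.09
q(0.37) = 5.90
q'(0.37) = -1.27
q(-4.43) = 1.65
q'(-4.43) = -3.37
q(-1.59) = 2.56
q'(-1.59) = 3.51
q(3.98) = 0.28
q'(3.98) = 2.61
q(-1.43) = 3.12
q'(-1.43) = 3.48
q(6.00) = 6.00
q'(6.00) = 0.98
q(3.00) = -0.84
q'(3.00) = -0.50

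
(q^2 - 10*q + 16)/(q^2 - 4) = (q - 8)/(q + 2)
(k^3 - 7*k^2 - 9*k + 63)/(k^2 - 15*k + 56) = (k^2 - 9)/(k - 8)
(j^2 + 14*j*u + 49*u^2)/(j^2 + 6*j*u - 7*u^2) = (-j - 7*u)/(-j + u)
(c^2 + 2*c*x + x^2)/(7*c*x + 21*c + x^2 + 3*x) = (c^2 + 2*c*x + x^2)/(7*c*x + 21*c + x^2 + 3*x)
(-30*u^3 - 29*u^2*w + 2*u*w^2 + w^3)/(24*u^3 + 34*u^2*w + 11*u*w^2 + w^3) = (-5*u + w)/(4*u + w)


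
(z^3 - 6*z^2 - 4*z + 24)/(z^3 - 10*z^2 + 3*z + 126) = (z^2 - 4)/(z^2 - 4*z - 21)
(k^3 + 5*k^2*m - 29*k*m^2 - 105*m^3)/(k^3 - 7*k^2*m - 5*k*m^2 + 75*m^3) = (k + 7*m)/(k - 5*m)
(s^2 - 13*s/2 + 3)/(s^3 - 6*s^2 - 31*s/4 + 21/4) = 2*(s - 6)/(2*s^2 - 11*s - 21)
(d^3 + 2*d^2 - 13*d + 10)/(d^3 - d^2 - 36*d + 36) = (d^2 + 3*d - 10)/(d^2 - 36)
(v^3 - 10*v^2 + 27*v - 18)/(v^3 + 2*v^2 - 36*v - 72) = (v^2 - 4*v + 3)/(v^2 + 8*v + 12)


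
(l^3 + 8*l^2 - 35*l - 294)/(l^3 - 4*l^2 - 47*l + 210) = (l + 7)/(l - 5)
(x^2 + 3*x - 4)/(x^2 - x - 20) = (x - 1)/(x - 5)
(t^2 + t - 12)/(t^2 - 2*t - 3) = (t + 4)/(t + 1)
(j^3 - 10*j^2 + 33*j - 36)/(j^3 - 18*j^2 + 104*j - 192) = (j^2 - 6*j + 9)/(j^2 - 14*j + 48)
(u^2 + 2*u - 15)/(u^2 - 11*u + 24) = (u + 5)/(u - 8)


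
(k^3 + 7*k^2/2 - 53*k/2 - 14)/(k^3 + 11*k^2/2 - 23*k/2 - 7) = (k - 4)/(k - 2)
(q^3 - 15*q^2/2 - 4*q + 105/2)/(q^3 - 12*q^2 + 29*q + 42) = (2*q^2 - q - 15)/(2*(q^2 - 5*q - 6))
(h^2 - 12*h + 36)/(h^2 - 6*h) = (h - 6)/h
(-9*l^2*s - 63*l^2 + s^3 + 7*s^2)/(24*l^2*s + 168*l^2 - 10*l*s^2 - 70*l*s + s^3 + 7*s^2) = (-9*l^2 + s^2)/(24*l^2 - 10*l*s + s^2)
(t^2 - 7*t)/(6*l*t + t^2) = (t - 7)/(6*l + t)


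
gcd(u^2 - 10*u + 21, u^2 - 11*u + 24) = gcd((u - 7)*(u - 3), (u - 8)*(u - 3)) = u - 3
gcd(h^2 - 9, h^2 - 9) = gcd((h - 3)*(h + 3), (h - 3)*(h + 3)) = h^2 - 9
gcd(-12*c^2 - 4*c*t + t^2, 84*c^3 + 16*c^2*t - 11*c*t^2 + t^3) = -12*c^2 - 4*c*t + t^2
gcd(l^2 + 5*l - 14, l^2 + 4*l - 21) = l + 7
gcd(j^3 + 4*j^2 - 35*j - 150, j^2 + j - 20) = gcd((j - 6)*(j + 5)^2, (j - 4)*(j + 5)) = j + 5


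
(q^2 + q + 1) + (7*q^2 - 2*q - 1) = 8*q^2 - q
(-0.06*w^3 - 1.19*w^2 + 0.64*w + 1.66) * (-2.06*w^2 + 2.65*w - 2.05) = 0.1236*w^5 + 2.2924*w^4 - 4.3489*w^3 + 0.7159*w^2 + 3.087*w - 3.403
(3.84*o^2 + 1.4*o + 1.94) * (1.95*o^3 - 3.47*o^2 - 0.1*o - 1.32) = 7.488*o^5 - 10.5948*o^4 - 1.459*o^3 - 11.9406*o^2 - 2.042*o - 2.5608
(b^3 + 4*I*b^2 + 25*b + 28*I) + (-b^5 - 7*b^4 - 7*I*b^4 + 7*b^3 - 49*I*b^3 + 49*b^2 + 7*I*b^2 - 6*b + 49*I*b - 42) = -b^5 - 7*b^4 - 7*I*b^4 + 8*b^3 - 49*I*b^3 + 49*b^2 + 11*I*b^2 + 19*b + 49*I*b - 42 + 28*I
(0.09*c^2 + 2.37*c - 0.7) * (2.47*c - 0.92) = 0.2223*c^3 + 5.7711*c^2 - 3.9094*c + 0.644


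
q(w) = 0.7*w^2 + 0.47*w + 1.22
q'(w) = 1.4*w + 0.47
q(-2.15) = 3.45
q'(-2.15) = -2.54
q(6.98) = 38.60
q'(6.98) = 10.24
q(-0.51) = 1.16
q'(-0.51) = -0.24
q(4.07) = 14.73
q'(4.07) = 6.17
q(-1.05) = 1.50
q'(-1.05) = -1.00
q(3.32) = 10.50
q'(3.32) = 5.12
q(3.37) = 10.75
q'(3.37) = 5.19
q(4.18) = 15.42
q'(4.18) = 6.32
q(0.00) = 1.22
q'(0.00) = 0.47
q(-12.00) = 96.38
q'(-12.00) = -16.33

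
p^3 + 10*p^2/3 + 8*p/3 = p*(p + 4/3)*(p + 2)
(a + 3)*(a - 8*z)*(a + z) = a^3 - 7*a^2*z + 3*a^2 - 8*a*z^2 - 21*a*z - 24*z^2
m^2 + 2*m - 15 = (m - 3)*(m + 5)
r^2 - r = r*(r - 1)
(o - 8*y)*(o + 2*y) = o^2 - 6*o*y - 16*y^2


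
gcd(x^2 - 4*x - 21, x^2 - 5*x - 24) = x + 3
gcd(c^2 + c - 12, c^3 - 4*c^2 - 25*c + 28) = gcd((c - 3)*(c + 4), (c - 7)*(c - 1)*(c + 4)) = c + 4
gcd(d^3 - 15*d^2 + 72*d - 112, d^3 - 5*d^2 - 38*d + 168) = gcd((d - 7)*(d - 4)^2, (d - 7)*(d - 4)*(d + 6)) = d^2 - 11*d + 28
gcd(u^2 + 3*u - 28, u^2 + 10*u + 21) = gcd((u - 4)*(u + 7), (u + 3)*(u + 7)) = u + 7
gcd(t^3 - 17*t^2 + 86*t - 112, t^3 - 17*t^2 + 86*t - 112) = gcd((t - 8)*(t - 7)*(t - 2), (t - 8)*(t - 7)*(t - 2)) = t^3 - 17*t^2 + 86*t - 112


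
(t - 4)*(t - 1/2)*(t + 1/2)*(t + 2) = t^4 - 2*t^3 - 33*t^2/4 + t/2 + 2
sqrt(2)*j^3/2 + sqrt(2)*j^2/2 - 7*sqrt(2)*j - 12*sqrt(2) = (j - 4)*(j + 3)*(sqrt(2)*j/2 + sqrt(2))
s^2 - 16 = (s - 4)*(s + 4)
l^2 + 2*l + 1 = (l + 1)^2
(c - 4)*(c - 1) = c^2 - 5*c + 4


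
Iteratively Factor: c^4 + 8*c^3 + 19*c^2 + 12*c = (c + 1)*(c^3 + 7*c^2 + 12*c) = (c + 1)*(c + 4)*(c^2 + 3*c) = c*(c + 1)*(c + 4)*(c + 3)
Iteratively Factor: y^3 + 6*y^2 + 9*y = (y + 3)*(y^2 + 3*y) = (y + 3)^2*(y)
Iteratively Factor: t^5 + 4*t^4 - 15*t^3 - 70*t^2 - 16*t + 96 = (t - 1)*(t^4 + 5*t^3 - 10*t^2 - 80*t - 96) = (t - 1)*(t + 2)*(t^3 + 3*t^2 - 16*t - 48) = (t - 1)*(t + 2)*(t + 4)*(t^2 - t - 12) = (t - 4)*(t - 1)*(t + 2)*(t + 4)*(t + 3)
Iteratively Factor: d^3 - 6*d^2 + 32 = (d + 2)*(d^2 - 8*d + 16) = (d - 4)*(d + 2)*(d - 4)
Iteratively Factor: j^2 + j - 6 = (j - 2)*(j + 3)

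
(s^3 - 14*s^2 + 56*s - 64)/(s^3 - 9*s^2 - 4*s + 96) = (s - 2)/(s + 3)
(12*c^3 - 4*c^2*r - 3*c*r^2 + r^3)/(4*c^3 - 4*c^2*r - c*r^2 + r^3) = (-3*c + r)/(-c + r)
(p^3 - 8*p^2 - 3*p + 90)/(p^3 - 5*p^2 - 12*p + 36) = (p - 5)/(p - 2)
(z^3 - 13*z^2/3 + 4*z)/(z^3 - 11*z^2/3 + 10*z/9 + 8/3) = 3*z/(3*z + 2)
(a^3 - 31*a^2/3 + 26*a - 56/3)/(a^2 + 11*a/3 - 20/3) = (a^2 - 9*a + 14)/(a + 5)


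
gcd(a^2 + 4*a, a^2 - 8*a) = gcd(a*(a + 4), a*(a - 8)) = a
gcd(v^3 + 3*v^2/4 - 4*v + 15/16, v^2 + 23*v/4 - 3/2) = v - 1/4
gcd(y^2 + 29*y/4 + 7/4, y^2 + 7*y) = y + 7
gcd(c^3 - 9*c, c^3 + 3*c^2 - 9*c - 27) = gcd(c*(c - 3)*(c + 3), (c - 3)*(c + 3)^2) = c^2 - 9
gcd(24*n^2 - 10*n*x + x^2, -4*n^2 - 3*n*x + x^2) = -4*n + x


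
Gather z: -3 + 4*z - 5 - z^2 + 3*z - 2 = -z^2 + 7*z - 10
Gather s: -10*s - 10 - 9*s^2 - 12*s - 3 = -9*s^2 - 22*s - 13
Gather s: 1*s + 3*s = 4*s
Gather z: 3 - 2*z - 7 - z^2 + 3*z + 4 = -z^2 + z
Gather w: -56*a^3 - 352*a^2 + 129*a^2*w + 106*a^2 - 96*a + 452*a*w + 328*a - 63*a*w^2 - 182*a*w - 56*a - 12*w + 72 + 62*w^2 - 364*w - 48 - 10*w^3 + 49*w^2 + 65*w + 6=-56*a^3 - 246*a^2 + 176*a - 10*w^3 + w^2*(111 - 63*a) + w*(129*a^2 + 270*a - 311) + 30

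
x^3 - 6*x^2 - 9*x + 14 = (x - 7)*(x - 1)*(x + 2)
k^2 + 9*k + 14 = (k + 2)*(k + 7)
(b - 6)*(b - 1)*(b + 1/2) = b^3 - 13*b^2/2 + 5*b/2 + 3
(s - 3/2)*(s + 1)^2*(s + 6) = s^4 + 13*s^3/2 + s^2 - 27*s/2 - 9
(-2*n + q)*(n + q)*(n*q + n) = -2*n^3*q - 2*n^3 - n^2*q^2 - n^2*q + n*q^3 + n*q^2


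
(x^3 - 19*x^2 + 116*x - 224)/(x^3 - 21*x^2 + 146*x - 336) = (x - 4)/(x - 6)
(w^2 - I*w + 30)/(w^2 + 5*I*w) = (w - 6*I)/w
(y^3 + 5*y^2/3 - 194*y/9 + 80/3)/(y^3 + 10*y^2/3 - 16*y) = (y - 5/3)/y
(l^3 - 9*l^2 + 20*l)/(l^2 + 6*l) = (l^2 - 9*l + 20)/(l + 6)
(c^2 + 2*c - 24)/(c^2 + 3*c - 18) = (c - 4)/(c - 3)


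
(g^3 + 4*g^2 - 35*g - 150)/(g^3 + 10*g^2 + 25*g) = (g - 6)/g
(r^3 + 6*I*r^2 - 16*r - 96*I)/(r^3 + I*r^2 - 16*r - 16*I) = (r + 6*I)/(r + I)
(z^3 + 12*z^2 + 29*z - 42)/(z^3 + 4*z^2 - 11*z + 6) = (z + 7)/(z - 1)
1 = 1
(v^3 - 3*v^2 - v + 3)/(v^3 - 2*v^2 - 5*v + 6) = (v + 1)/(v + 2)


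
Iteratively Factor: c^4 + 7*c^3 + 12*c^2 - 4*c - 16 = (c - 1)*(c^3 + 8*c^2 + 20*c + 16) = (c - 1)*(c + 2)*(c^2 + 6*c + 8) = (c - 1)*(c + 2)^2*(c + 4)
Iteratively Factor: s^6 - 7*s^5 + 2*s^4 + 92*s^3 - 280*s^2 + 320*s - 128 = (s - 2)*(s^5 - 5*s^4 - 8*s^3 + 76*s^2 - 128*s + 64) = (s - 2)*(s - 1)*(s^4 - 4*s^3 - 12*s^2 + 64*s - 64) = (s - 2)*(s - 1)*(s + 4)*(s^3 - 8*s^2 + 20*s - 16) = (s - 2)^2*(s - 1)*(s + 4)*(s^2 - 6*s + 8) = (s - 2)^3*(s - 1)*(s + 4)*(s - 4)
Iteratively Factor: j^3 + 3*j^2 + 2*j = (j + 2)*(j^2 + j) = j*(j + 2)*(j + 1)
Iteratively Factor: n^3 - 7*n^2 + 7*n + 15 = (n - 5)*(n^2 - 2*n - 3) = (n - 5)*(n + 1)*(n - 3)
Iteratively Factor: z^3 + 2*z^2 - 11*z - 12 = (z + 1)*(z^2 + z - 12) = (z + 1)*(z + 4)*(z - 3)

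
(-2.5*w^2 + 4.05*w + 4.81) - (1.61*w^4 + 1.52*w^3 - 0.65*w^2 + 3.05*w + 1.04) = -1.61*w^4 - 1.52*w^3 - 1.85*w^2 + 1.0*w + 3.77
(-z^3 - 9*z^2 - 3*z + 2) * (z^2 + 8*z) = -z^5 - 17*z^4 - 75*z^3 - 22*z^2 + 16*z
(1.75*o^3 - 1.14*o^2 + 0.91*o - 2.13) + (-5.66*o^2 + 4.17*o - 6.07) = 1.75*o^3 - 6.8*o^2 + 5.08*o - 8.2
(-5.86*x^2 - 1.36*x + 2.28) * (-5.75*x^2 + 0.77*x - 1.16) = 33.695*x^4 + 3.3078*x^3 - 7.3596*x^2 + 3.3332*x - 2.6448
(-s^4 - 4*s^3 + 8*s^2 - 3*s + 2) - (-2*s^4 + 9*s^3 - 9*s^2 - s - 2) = s^4 - 13*s^3 + 17*s^2 - 2*s + 4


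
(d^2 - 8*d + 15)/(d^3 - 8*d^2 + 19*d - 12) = (d - 5)/(d^2 - 5*d + 4)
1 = 1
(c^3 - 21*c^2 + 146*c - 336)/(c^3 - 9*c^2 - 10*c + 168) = (c - 8)/(c + 4)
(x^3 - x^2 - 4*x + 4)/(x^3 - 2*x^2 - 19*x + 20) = (x^2 - 4)/(x^2 - x - 20)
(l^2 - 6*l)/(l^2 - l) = (l - 6)/(l - 1)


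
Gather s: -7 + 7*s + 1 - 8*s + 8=2 - s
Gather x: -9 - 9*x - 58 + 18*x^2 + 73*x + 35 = 18*x^2 + 64*x - 32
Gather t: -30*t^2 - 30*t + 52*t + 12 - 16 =-30*t^2 + 22*t - 4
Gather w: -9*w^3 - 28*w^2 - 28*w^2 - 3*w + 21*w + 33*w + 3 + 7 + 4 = -9*w^3 - 56*w^2 + 51*w + 14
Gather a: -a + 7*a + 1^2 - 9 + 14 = 6*a + 6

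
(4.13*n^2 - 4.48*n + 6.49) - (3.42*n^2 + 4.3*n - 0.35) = 0.71*n^2 - 8.78*n + 6.84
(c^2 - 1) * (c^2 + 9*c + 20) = c^4 + 9*c^3 + 19*c^2 - 9*c - 20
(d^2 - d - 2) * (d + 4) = d^3 + 3*d^2 - 6*d - 8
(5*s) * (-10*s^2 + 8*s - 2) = -50*s^3 + 40*s^2 - 10*s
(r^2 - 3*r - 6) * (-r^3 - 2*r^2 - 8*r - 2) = -r^5 + r^4 + 4*r^3 + 34*r^2 + 54*r + 12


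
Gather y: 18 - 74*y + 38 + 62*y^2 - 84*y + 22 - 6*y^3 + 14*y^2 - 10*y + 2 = -6*y^3 + 76*y^2 - 168*y + 80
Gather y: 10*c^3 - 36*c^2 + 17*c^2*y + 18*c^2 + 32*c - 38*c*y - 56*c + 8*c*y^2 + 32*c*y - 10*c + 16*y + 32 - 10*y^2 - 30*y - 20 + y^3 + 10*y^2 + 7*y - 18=10*c^3 - 18*c^2 + 8*c*y^2 - 34*c + y^3 + y*(17*c^2 - 6*c - 7) - 6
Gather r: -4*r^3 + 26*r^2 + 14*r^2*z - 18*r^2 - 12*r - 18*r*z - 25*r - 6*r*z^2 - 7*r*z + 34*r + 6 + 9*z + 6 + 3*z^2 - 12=-4*r^3 + r^2*(14*z + 8) + r*(-6*z^2 - 25*z - 3) + 3*z^2 + 9*z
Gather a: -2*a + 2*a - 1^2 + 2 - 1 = 0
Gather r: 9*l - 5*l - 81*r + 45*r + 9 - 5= 4*l - 36*r + 4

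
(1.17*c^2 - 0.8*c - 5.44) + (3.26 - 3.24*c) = 1.17*c^2 - 4.04*c - 2.18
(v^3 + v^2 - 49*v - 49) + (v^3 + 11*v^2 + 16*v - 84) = 2*v^3 + 12*v^2 - 33*v - 133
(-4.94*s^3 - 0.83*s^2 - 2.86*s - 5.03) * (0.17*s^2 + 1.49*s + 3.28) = -0.8398*s^5 - 7.5017*s^4 - 17.9261*s^3 - 7.8389*s^2 - 16.8755*s - 16.4984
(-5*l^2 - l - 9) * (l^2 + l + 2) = -5*l^4 - 6*l^3 - 20*l^2 - 11*l - 18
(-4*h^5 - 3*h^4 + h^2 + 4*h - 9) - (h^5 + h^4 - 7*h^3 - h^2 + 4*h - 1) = -5*h^5 - 4*h^4 + 7*h^3 + 2*h^2 - 8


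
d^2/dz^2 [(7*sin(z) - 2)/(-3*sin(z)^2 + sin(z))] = (63*sin(z)^2 - 51*sin(z) - 108 + 106/sin(z) - 36/sin(z)^2 + 4/sin(z)^3)/(3*sin(z) - 1)^3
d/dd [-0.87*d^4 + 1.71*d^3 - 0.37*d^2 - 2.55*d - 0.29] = -3.48*d^3 + 5.13*d^2 - 0.74*d - 2.55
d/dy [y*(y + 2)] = 2*y + 2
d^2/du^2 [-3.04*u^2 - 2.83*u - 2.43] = -6.08000000000000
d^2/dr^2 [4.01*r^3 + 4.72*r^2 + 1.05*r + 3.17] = 24.06*r + 9.44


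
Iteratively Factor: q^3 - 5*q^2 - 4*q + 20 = (q + 2)*(q^2 - 7*q + 10) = (q - 2)*(q + 2)*(q - 5)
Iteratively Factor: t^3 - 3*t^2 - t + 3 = (t - 3)*(t^2 - 1) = (t - 3)*(t + 1)*(t - 1)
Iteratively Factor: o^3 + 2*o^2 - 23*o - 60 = (o + 3)*(o^2 - o - 20) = (o - 5)*(o + 3)*(o + 4)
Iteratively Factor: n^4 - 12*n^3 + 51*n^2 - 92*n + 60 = (n - 2)*(n^3 - 10*n^2 + 31*n - 30) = (n - 3)*(n - 2)*(n^2 - 7*n + 10) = (n - 3)*(n - 2)^2*(n - 5)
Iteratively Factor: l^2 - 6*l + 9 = (l - 3)*(l - 3)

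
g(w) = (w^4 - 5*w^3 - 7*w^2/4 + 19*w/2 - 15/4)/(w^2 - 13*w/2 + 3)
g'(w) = (13/2 - 2*w)*(w^4 - 5*w^3 - 7*w^2/4 + 19*w/2 - 15/4)/(w^2 - 13*w/2 + 3)^2 + (4*w^3 - 15*w^2 - 7*w/2 + 19/2)/(w^2 - 13*w/2 + 3)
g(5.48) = -28.86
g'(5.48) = -126.22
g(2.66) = 4.84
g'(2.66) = 3.46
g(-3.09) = 5.79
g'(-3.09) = -5.13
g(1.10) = 0.21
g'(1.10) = 2.14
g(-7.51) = 47.36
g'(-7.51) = -13.73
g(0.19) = -1.13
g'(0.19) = 0.77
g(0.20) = -1.13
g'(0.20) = 0.79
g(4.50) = 7.00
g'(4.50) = -6.17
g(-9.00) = 70.00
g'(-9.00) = -16.67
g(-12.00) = 128.92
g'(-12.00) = -22.62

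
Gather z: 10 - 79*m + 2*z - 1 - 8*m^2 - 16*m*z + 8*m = -8*m^2 - 71*m + z*(2 - 16*m) + 9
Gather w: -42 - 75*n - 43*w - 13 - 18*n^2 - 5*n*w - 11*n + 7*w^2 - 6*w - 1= -18*n^2 - 86*n + 7*w^2 + w*(-5*n - 49) - 56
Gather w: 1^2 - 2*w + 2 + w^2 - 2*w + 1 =w^2 - 4*w + 4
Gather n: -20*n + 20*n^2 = 20*n^2 - 20*n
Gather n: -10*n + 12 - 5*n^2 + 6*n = -5*n^2 - 4*n + 12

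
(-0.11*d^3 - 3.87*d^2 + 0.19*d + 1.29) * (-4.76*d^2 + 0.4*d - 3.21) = 0.5236*d^5 + 18.3772*d^4 - 2.0993*d^3 + 6.3583*d^2 - 0.0939*d - 4.1409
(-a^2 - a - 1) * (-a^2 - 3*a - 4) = a^4 + 4*a^3 + 8*a^2 + 7*a + 4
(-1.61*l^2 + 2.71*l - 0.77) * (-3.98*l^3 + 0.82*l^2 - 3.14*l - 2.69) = 6.4078*l^5 - 12.106*l^4 + 10.3422*l^3 - 4.8099*l^2 - 4.8721*l + 2.0713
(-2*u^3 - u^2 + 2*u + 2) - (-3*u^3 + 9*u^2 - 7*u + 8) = u^3 - 10*u^2 + 9*u - 6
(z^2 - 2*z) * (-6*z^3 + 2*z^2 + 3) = -6*z^5 + 14*z^4 - 4*z^3 + 3*z^2 - 6*z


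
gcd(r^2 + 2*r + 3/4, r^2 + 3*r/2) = r + 3/2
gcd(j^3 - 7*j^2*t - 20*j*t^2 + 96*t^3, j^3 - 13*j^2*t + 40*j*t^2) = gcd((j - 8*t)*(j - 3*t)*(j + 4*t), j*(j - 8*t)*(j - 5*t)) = -j + 8*t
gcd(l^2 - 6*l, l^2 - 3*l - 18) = l - 6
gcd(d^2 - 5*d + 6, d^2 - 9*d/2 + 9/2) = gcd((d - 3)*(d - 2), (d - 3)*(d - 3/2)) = d - 3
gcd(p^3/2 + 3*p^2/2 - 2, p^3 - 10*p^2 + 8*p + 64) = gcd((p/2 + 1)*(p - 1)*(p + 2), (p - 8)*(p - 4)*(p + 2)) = p + 2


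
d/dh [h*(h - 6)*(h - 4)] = 3*h^2 - 20*h + 24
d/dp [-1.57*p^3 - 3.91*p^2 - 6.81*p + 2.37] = -4.71*p^2 - 7.82*p - 6.81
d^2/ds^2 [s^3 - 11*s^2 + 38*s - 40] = 6*s - 22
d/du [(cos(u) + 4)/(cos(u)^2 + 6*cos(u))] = (sin(u) + 24*sin(u)/cos(u)^2 + 8*tan(u))/(cos(u) + 6)^2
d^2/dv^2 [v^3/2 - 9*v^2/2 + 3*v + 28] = 3*v - 9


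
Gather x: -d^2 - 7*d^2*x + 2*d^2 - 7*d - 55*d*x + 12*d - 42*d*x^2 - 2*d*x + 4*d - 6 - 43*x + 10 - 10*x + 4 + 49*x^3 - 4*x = d^2 - 42*d*x^2 + 9*d + 49*x^3 + x*(-7*d^2 - 57*d - 57) + 8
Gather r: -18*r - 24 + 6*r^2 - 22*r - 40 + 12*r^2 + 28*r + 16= 18*r^2 - 12*r - 48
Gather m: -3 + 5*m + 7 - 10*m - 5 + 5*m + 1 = 0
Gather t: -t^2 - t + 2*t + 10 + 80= -t^2 + t + 90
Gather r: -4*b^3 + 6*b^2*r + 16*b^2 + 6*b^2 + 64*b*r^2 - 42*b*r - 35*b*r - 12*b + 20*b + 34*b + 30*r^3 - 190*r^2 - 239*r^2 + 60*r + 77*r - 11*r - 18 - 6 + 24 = -4*b^3 + 22*b^2 + 42*b + 30*r^3 + r^2*(64*b - 429) + r*(6*b^2 - 77*b + 126)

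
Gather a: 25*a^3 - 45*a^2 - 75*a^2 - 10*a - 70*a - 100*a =25*a^3 - 120*a^2 - 180*a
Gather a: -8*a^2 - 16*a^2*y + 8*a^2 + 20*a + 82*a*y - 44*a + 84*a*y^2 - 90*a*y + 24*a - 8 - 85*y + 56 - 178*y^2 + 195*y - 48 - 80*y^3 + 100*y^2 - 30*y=-16*a^2*y + a*(84*y^2 - 8*y) - 80*y^3 - 78*y^2 + 80*y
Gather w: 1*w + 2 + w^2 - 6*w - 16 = w^2 - 5*w - 14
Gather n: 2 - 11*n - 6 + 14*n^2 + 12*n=14*n^2 + n - 4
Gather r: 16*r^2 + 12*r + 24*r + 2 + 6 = 16*r^2 + 36*r + 8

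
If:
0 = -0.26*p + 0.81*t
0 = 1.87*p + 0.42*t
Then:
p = 0.00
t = 0.00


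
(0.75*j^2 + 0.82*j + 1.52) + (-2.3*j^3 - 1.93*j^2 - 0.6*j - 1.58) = -2.3*j^3 - 1.18*j^2 + 0.22*j - 0.0600000000000001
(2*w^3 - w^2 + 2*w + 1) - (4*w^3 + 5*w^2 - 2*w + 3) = -2*w^3 - 6*w^2 + 4*w - 2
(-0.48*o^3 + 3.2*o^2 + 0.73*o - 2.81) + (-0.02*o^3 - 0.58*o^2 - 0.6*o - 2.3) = -0.5*o^3 + 2.62*o^2 + 0.13*o - 5.11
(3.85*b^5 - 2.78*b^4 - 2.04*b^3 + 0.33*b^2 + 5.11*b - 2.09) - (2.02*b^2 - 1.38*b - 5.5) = 3.85*b^5 - 2.78*b^4 - 2.04*b^3 - 1.69*b^2 + 6.49*b + 3.41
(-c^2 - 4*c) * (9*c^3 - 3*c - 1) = -9*c^5 - 36*c^4 + 3*c^3 + 13*c^2 + 4*c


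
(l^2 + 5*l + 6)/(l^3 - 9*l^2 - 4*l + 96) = (l + 2)/(l^2 - 12*l + 32)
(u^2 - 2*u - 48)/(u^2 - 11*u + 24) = (u + 6)/(u - 3)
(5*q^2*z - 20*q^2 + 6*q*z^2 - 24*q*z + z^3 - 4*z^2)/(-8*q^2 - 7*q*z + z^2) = (5*q*z - 20*q + z^2 - 4*z)/(-8*q + z)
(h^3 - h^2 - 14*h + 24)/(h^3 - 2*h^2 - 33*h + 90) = (h^2 + 2*h - 8)/(h^2 + h - 30)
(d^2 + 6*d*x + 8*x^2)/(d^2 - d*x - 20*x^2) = (-d - 2*x)/(-d + 5*x)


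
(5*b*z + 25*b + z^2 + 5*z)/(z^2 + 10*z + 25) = (5*b + z)/(z + 5)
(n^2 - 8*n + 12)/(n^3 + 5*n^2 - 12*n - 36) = (n^2 - 8*n + 12)/(n^3 + 5*n^2 - 12*n - 36)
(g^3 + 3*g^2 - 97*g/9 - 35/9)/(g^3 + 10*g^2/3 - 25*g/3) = (9*g^2 - 18*g - 7)/(3*g*(3*g - 5))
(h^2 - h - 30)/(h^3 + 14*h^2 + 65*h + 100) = (h - 6)/(h^2 + 9*h + 20)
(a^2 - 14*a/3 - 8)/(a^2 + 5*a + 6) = (a^2 - 14*a/3 - 8)/(a^2 + 5*a + 6)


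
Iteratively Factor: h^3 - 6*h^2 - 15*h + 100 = (h - 5)*(h^2 - h - 20) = (h - 5)*(h + 4)*(h - 5)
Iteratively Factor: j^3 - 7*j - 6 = (j - 3)*(j^2 + 3*j + 2) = (j - 3)*(j + 2)*(j + 1)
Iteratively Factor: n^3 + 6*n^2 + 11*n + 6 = (n + 3)*(n^2 + 3*n + 2) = (n + 2)*(n + 3)*(n + 1)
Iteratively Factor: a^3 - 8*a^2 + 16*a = (a - 4)*(a^2 - 4*a) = a*(a - 4)*(a - 4)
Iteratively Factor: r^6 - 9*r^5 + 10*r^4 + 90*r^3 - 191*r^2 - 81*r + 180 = (r + 1)*(r^5 - 10*r^4 + 20*r^3 + 70*r^2 - 261*r + 180) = (r + 1)*(r + 3)*(r^4 - 13*r^3 + 59*r^2 - 107*r + 60) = (r - 5)*(r + 1)*(r + 3)*(r^3 - 8*r^2 + 19*r - 12) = (r - 5)*(r - 3)*(r + 1)*(r + 3)*(r^2 - 5*r + 4) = (r - 5)*(r - 4)*(r - 3)*(r + 1)*(r + 3)*(r - 1)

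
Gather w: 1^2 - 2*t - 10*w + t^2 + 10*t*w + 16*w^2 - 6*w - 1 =t^2 - 2*t + 16*w^2 + w*(10*t - 16)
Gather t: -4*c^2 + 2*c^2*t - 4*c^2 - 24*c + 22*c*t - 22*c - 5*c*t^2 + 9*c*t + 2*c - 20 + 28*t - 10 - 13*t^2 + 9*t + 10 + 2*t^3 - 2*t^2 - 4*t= -8*c^2 - 44*c + 2*t^3 + t^2*(-5*c - 15) + t*(2*c^2 + 31*c + 33) - 20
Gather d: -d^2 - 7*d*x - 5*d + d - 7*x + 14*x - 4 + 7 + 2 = -d^2 + d*(-7*x - 4) + 7*x + 5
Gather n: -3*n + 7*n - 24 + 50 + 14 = 4*n + 40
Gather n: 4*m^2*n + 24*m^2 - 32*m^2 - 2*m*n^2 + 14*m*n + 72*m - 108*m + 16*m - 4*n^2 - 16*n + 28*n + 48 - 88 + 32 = -8*m^2 - 20*m + n^2*(-2*m - 4) + n*(4*m^2 + 14*m + 12) - 8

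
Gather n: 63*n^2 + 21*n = 63*n^2 + 21*n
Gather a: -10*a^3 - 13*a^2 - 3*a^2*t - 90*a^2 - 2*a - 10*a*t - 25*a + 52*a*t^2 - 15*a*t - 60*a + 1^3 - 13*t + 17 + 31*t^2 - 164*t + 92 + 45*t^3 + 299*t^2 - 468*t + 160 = -10*a^3 + a^2*(-3*t - 103) + a*(52*t^2 - 25*t - 87) + 45*t^3 + 330*t^2 - 645*t + 270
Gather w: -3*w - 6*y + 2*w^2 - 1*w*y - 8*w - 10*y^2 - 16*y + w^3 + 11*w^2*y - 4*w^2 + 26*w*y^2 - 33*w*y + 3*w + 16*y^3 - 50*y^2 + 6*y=w^3 + w^2*(11*y - 2) + w*(26*y^2 - 34*y - 8) + 16*y^3 - 60*y^2 - 16*y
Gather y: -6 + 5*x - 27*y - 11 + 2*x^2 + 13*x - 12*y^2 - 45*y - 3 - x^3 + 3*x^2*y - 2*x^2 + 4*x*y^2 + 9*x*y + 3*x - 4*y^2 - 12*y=-x^3 + 21*x + y^2*(4*x - 16) + y*(3*x^2 + 9*x - 84) - 20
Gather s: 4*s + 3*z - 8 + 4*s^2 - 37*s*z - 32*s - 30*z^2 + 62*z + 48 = 4*s^2 + s*(-37*z - 28) - 30*z^2 + 65*z + 40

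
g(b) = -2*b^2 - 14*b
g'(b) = -4*b - 14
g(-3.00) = 24.00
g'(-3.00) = -2.00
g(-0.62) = 7.91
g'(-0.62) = -11.52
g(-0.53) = 6.86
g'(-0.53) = -11.88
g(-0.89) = 10.88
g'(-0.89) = -10.44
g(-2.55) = 22.70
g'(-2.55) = -3.80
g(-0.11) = 1.52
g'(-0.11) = -13.56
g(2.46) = -46.54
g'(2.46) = -23.84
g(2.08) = -37.77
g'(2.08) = -22.32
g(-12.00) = -120.00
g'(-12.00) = 34.00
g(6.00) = -156.00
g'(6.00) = -38.00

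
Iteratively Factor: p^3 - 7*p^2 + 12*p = (p)*(p^2 - 7*p + 12) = p*(p - 3)*(p - 4)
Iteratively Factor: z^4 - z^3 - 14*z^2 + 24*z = (z - 2)*(z^3 + z^2 - 12*z) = (z - 2)*(z + 4)*(z^2 - 3*z) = z*(z - 2)*(z + 4)*(z - 3)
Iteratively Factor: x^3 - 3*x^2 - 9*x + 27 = (x - 3)*(x^2 - 9) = (x - 3)^2*(x + 3)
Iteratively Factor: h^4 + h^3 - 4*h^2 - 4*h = (h - 2)*(h^3 + 3*h^2 + 2*h) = (h - 2)*(h + 2)*(h^2 + h) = (h - 2)*(h + 1)*(h + 2)*(h)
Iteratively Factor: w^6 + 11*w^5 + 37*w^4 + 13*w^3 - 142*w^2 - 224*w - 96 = (w + 1)*(w^5 + 10*w^4 + 27*w^3 - 14*w^2 - 128*w - 96) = (w + 1)*(w + 3)*(w^4 + 7*w^3 + 6*w^2 - 32*w - 32) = (w - 2)*(w + 1)*(w + 3)*(w^3 + 9*w^2 + 24*w + 16) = (w - 2)*(w + 1)*(w + 3)*(w + 4)*(w^2 + 5*w + 4) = (w - 2)*(w + 1)*(w + 3)*(w + 4)^2*(w + 1)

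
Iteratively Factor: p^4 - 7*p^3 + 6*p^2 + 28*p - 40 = (p + 2)*(p^3 - 9*p^2 + 24*p - 20) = (p - 2)*(p + 2)*(p^2 - 7*p + 10) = (p - 5)*(p - 2)*(p + 2)*(p - 2)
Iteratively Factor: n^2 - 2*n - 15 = (n - 5)*(n + 3)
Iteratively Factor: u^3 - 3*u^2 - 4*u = (u)*(u^2 - 3*u - 4) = u*(u + 1)*(u - 4)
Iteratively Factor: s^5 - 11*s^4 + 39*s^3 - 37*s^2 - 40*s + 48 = (s - 1)*(s^4 - 10*s^3 + 29*s^2 - 8*s - 48) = (s - 3)*(s - 1)*(s^3 - 7*s^2 + 8*s + 16) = (s - 3)*(s - 1)*(s + 1)*(s^2 - 8*s + 16) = (s - 4)*(s - 3)*(s - 1)*(s + 1)*(s - 4)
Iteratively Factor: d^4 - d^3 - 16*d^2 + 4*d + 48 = (d + 2)*(d^3 - 3*d^2 - 10*d + 24) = (d - 2)*(d + 2)*(d^2 - d - 12) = (d - 4)*(d - 2)*(d + 2)*(d + 3)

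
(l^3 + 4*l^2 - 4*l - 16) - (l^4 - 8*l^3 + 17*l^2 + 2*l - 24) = -l^4 + 9*l^3 - 13*l^2 - 6*l + 8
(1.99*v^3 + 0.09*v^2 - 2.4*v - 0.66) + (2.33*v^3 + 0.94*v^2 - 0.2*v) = 4.32*v^3 + 1.03*v^2 - 2.6*v - 0.66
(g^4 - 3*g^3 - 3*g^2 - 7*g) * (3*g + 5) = 3*g^5 - 4*g^4 - 24*g^3 - 36*g^2 - 35*g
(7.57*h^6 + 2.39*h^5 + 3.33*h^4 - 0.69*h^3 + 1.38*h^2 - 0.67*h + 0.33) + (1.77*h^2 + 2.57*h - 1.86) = 7.57*h^6 + 2.39*h^5 + 3.33*h^4 - 0.69*h^3 + 3.15*h^2 + 1.9*h - 1.53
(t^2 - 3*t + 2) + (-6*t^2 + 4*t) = -5*t^2 + t + 2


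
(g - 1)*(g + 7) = g^2 + 6*g - 7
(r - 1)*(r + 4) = r^2 + 3*r - 4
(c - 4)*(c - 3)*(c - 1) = c^3 - 8*c^2 + 19*c - 12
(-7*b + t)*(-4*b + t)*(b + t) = 28*b^3 + 17*b^2*t - 10*b*t^2 + t^3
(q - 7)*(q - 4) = q^2 - 11*q + 28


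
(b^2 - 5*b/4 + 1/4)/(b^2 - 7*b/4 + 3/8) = 2*(b - 1)/(2*b - 3)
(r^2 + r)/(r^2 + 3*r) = (r + 1)/(r + 3)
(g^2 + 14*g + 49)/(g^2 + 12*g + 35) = (g + 7)/(g + 5)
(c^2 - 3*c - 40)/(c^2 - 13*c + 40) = (c + 5)/(c - 5)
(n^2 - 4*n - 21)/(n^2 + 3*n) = (n - 7)/n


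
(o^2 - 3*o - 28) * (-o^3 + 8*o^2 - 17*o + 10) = -o^5 + 11*o^4 - 13*o^3 - 163*o^2 + 446*o - 280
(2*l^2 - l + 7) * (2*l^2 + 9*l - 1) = 4*l^4 + 16*l^3 + 3*l^2 + 64*l - 7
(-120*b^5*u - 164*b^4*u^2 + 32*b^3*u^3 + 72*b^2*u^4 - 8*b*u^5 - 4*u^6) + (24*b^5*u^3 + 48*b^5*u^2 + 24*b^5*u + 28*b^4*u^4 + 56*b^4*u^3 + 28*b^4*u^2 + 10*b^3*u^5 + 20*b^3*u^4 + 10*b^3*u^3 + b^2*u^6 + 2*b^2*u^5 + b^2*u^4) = 24*b^5*u^3 + 48*b^5*u^2 - 96*b^5*u + 28*b^4*u^4 + 56*b^4*u^3 - 136*b^4*u^2 + 10*b^3*u^5 + 20*b^3*u^4 + 42*b^3*u^3 + b^2*u^6 + 2*b^2*u^5 + 73*b^2*u^4 - 8*b*u^5 - 4*u^6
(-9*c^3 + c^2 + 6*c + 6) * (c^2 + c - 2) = -9*c^5 - 8*c^4 + 25*c^3 + 10*c^2 - 6*c - 12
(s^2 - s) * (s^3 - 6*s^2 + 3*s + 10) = s^5 - 7*s^4 + 9*s^3 + 7*s^2 - 10*s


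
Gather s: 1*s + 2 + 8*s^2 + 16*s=8*s^2 + 17*s + 2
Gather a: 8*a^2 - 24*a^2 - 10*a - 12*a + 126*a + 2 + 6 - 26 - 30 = -16*a^2 + 104*a - 48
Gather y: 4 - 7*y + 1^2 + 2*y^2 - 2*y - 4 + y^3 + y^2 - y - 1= y^3 + 3*y^2 - 10*y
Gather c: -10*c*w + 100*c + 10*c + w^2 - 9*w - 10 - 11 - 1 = c*(110 - 10*w) + w^2 - 9*w - 22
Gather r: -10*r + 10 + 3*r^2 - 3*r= 3*r^2 - 13*r + 10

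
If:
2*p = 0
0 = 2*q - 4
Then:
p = 0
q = 2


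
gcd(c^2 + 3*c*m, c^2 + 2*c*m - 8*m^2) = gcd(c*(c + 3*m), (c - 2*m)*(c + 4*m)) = 1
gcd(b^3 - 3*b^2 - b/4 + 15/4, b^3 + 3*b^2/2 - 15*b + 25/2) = b - 5/2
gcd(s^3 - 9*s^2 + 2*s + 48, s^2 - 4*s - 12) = s + 2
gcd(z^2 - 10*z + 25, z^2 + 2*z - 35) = z - 5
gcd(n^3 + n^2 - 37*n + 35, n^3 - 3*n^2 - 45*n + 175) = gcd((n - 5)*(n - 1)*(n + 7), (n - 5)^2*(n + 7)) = n^2 + 2*n - 35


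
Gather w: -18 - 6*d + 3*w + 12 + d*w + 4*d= -2*d + w*(d + 3) - 6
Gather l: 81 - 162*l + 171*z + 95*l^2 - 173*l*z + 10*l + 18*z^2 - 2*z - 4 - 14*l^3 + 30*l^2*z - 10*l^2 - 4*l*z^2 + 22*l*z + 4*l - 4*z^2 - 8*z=-14*l^3 + l^2*(30*z + 85) + l*(-4*z^2 - 151*z - 148) + 14*z^2 + 161*z + 77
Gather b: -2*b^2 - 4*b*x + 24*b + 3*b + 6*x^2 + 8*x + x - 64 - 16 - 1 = -2*b^2 + b*(27 - 4*x) + 6*x^2 + 9*x - 81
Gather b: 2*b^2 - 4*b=2*b^2 - 4*b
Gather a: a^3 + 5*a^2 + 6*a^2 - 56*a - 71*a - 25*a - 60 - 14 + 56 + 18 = a^3 + 11*a^2 - 152*a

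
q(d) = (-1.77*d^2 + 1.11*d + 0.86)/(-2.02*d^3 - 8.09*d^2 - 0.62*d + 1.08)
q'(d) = (1.11 - 3.54*d)/(-2.02*d^3 - 8.09*d^2 - 0.62*d + 1.08) + (-1.77*d^2 + 1.11*d + 0.86)*(6.06*d^2 + 16.18*d + 0.62)/(-2.02*d^3 - 8.09*d^2 - 0.62*d + 1.08)^2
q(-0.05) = 0.73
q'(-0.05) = 1.06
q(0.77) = -0.13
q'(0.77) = 0.74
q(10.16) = 0.06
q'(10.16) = -0.00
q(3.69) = 0.09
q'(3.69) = -0.00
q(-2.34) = 0.72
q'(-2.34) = -0.41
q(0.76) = -0.14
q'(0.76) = 0.78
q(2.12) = 0.08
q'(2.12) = 0.02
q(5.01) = 0.08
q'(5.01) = -0.01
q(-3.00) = 1.20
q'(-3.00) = -1.28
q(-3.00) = 1.20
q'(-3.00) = -1.28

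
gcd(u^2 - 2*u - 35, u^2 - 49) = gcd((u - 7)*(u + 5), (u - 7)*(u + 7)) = u - 7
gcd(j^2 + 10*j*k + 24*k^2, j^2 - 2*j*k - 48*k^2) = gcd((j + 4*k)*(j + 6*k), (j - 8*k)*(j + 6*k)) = j + 6*k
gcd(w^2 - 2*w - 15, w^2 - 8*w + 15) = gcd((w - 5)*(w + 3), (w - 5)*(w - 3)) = w - 5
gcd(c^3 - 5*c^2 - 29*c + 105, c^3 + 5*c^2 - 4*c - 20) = c + 5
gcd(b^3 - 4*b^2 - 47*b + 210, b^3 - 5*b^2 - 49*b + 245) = b^2 + 2*b - 35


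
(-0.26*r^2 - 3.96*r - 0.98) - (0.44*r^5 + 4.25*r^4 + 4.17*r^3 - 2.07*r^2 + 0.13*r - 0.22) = -0.44*r^5 - 4.25*r^4 - 4.17*r^3 + 1.81*r^2 - 4.09*r - 0.76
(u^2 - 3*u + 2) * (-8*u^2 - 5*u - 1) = -8*u^4 + 19*u^3 - 2*u^2 - 7*u - 2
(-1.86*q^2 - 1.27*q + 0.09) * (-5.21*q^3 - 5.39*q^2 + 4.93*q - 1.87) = 9.6906*q^5 + 16.6421*q^4 - 2.7934*q^3 - 3.268*q^2 + 2.8186*q - 0.1683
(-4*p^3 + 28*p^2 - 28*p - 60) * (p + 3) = -4*p^4 + 16*p^3 + 56*p^2 - 144*p - 180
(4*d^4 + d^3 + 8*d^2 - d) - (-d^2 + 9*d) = 4*d^4 + d^3 + 9*d^2 - 10*d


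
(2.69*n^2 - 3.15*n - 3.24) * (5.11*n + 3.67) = 13.7459*n^3 - 6.2242*n^2 - 28.1169*n - 11.8908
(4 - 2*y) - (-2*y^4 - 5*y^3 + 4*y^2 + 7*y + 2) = 2*y^4 + 5*y^3 - 4*y^2 - 9*y + 2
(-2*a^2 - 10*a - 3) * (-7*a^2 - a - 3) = 14*a^4 + 72*a^3 + 37*a^2 + 33*a + 9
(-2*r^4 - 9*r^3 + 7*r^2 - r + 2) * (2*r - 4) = -4*r^5 - 10*r^4 + 50*r^3 - 30*r^2 + 8*r - 8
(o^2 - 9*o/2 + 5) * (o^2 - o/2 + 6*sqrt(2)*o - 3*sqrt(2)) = o^4 - 5*o^3 + 6*sqrt(2)*o^3 - 30*sqrt(2)*o^2 + 29*o^2/4 - 5*o/2 + 87*sqrt(2)*o/2 - 15*sqrt(2)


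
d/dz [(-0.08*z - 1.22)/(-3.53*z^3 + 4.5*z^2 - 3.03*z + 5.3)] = (-0.5648*z^3 - 12.5598*z^2 + 10.98*z - 4.1206)/(12.4609*z^6 - 31.77*z^5 + 41.6418*z^4 - 64.688*z^3 + 56.8809*z^2 - 32.118*z + 28.09)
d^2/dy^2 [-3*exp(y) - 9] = -3*exp(y)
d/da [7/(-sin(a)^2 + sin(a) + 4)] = 7*(2*sin(a) - 1)*cos(a)/(sin(a) + cos(a)^2 + 3)^2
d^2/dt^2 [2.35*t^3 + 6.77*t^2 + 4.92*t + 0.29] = 14.1*t + 13.54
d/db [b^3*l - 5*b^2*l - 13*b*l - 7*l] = l*(3*b^2 - 10*b - 13)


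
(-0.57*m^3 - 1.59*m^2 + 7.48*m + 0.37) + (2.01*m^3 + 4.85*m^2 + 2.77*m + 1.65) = 1.44*m^3 + 3.26*m^2 + 10.25*m + 2.02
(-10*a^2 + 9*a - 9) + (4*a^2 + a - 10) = -6*a^2 + 10*a - 19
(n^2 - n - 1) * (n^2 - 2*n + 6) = n^4 - 3*n^3 + 7*n^2 - 4*n - 6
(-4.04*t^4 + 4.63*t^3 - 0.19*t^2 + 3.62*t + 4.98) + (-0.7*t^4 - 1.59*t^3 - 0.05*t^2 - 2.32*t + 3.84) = -4.74*t^4 + 3.04*t^3 - 0.24*t^2 + 1.3*t + 8.82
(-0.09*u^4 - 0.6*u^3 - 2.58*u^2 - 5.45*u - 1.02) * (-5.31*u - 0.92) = 0.4779*u^5 + 3.2688*u^4 + 14.2518*u^3 + 31.3131*u^2 + 10.4302*u + 0.9384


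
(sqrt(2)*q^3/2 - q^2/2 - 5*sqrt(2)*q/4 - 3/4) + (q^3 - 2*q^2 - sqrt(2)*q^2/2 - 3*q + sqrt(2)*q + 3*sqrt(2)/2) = sqrt(2)*q^3/2 + q^3 - 5*q^2/2 - sqrt(2)*q^2/2 - 3*q - sqrt(2)*q/4 - 3/4 + 3*sqrt(2)/2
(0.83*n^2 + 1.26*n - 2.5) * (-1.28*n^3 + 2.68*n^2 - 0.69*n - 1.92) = -1.0624*n^5 + 0.6116*n^4 + 6.0041*n^3 - 9.163*n^2 - 0.6942*n + 4.8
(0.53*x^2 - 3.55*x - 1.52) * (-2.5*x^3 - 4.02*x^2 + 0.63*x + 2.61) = -1.325*x^5 + 6.7444*x^4 + 18.4049*x^3 + 5.2572*x^2 - 10.2231*x - 3.9672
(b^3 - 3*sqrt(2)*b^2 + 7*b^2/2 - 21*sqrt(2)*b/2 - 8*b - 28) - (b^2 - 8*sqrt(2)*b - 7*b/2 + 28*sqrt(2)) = b^3 - 3*sqrt(2)*b^2 + 5*b^2/2 - 9*b/2 - 5*sqrt(2)*b/2 - 28*sqrt(2) - 28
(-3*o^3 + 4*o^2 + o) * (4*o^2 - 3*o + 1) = -12*o^5 + 25*o^4 - 11*o^3 + o^2 + o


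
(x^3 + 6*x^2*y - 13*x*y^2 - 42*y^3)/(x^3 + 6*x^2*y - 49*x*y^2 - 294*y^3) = (x^2 - x*y - 6*y^2)/(x^2 - x*y - 42*y^2)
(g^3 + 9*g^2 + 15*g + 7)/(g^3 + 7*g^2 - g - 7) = (g + 1)/(g - 1)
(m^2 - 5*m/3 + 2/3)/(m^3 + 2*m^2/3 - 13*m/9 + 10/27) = 9*(m - 1)/(9*m^2 + 12*m - 5)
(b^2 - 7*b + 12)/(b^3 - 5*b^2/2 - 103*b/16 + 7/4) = 16*(b - 3)/(16*b^2 + 24*b - 7)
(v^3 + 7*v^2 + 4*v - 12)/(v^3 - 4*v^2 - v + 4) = (v^2 + 8*v + 12)/(v^2 - 3*v - 4)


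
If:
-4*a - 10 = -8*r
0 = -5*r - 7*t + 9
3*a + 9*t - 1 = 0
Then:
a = 71/6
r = 43/6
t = -23/6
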